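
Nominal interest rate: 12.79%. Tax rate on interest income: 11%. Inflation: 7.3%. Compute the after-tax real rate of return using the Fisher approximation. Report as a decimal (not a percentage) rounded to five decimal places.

After-tax nominal return = 12.79% × (1 − 0.11) = 11.3831%.
r ≈ 11.3831% − 7.3% → 0.04083.

0.04083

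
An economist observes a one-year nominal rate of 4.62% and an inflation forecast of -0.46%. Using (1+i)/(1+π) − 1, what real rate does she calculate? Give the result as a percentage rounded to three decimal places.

1 + r = 1.04620 / 0.99540 = 1.0510348
r = 1.0510348 − 1 = 5.10348%, i.e. 5.103%.

5.103%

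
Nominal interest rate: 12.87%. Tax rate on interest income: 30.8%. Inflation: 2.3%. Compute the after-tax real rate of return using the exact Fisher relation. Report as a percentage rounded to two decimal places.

6.46%

After-tax nominal return = 12.87% × (1 − 0.308) = 8.90604%.
1 + r = 1.0890604 / 1.02300 = 1.064575
After-tax real rate = 1.064575 − 1 → 6.46%.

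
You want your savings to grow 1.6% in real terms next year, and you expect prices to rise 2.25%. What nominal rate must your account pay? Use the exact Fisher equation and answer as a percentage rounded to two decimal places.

(1 + i) = (1 + r)(1 + π) = 1.01600 × 1.02250 = 1.03886
i = 1.03886 − 1, so the required nominal rate is 3.89%.

3.89%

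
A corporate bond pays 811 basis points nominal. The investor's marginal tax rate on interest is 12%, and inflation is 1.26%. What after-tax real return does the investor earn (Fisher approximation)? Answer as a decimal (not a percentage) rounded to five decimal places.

0.05877

After-tax nominal return = 8.11% × (1 − 0.12) = 7.1368%.
r ≈ 7.1368% − 1.26% → 0.05877.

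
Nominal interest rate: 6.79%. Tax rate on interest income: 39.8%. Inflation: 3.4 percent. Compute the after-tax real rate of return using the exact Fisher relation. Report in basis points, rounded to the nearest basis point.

After-tax nominal return = 6.79% × (1 − 0.398) = 4.08758%.
1 + r = 1.0408758 / 1.03400 = 1.0066497
After-tax real rate = 1.0066497 − 1 → 66 basis points.

66 basis points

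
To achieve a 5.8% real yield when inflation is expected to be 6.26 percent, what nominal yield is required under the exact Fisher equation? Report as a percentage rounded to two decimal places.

12.42%

(1 + i) = (1 + r)(1 + π) = 1.05800 × 1.06260 = 1.1242308
i = 1.1242308 − 1, so the required nominal rate is 12.42%.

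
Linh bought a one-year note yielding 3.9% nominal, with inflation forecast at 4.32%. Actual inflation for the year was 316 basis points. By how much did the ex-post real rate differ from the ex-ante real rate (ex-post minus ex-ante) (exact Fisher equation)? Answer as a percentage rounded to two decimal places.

Ex-ante: (1 + 0.0390)/(1 + 0.0432) − 1 = -0.4026%
Ex-post: (1 + 0.0390)/(1 + 0.0316) − 1 = 0.7173%
Difference (ex-post − ex-ante) = 1.1199% → 1.12%.

1.12%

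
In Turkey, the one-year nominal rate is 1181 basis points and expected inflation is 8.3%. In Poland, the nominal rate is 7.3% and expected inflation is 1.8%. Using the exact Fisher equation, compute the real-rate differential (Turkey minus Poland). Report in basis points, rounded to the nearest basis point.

-216 basis points

Turkey: (1 + 0.1181)/(1 + 0.0830) − 1 = 3.2410%
Poland: (1 + 0.0730)/(1 + 0.0180) − 1 = 5.4028%
Differential = 3.2410% − 5.4028% = -2.1618% → -216 basis points.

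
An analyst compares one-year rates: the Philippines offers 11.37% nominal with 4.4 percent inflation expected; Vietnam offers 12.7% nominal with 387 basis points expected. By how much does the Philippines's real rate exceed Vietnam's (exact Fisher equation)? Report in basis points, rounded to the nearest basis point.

-182 basis points

The Philippines: (1 + 0.1137)/(1 + 0.0440) − 1 = 6.6762%
Vietnam: (1 + 0.1270)/(1 + 0.0387) − 1 = 8.5010%
Differential = 6.6762% − 8.5010% = -1.8248% → -182 basis points.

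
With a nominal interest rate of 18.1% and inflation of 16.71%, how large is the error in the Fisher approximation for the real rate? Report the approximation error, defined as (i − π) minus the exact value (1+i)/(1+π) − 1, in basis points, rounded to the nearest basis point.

20 basis points

Approximate: r ≈ 18.100% − 16.710% = 1.3900%
Exact: (1 + 0.1810)/(1 + 0.1671) − 1 = 1.1910%
Error = 1.3900% − 1.1910% = 0.1990% → 20 basis points.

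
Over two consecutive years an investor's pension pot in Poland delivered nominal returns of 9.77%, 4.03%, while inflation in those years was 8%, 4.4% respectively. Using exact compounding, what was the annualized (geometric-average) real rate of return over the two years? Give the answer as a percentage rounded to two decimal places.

0.64%

Compound the nominal returns: 1.0977 × 1.0403 = 1.14193731.
Compound inflation: 1.0800 × 1.0440 = 1.12752000.
Deflate: 1.14193731 / 1.12752000 = 1.01278674.
Annualized real rate = 1.01278674^(1/2) − 1 = 0.6373% → 0.64%.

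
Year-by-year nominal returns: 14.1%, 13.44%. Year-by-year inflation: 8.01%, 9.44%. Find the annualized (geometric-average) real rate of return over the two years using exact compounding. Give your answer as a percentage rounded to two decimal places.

4.64%

Compound the nominal returns: 1.1410 × 1.1344 = 1.29435040.
Compound inflation: 1.0801 × 1.0944 = 1.18206144.
Deflate: 1.29435040 / 1.18206144 = 1.09499418.
Annualized real rate = 1.09499418^(1/2) − 1 = 4.6420% → 4.64%.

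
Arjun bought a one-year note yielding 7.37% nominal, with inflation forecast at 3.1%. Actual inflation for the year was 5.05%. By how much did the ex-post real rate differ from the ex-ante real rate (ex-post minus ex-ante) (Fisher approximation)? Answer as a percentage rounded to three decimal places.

-1.950%

Ex-ante: 7.37% − 3.1% = 4.270%
Ex-post: 7.37% − 5.05% = 2.320%
Difference (ex-post − ex-ante) = -1.9500% → -1.950%.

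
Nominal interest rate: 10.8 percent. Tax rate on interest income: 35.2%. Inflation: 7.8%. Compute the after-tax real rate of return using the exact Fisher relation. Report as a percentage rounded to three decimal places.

-0.744%

After-tax nominal return = 10.8% × (1 − 0.352) = 6.9984%.
1 + r = 1.069984 / 1.07800 = 0.992564
After-tax real rate = 0.992564 − 1 → -0.744%.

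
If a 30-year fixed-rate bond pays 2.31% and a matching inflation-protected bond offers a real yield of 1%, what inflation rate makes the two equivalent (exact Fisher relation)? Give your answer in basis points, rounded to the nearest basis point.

130 basis points

(1 + π) = (1 + i)/(1 + r) = 1.02310 / 1.01000 = 1.012970
Break-even inflation = 1.012970 − 1 → 130 basis points.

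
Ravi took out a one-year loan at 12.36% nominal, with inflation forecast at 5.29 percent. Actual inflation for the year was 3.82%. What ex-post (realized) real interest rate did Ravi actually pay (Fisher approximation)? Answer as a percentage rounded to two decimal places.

8.54%

Ex-post: 12.36% − 3.82% = 8.540%
So the realized real rate is 8.54%.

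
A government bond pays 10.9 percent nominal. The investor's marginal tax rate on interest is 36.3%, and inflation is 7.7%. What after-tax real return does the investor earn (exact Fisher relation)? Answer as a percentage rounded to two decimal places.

After-tax nominal return = 10.9% × (1 − 0.363) = 6.9433%.
1 + r = 1.069433 / 1.07700 = 0.992974
After-tax real rate = 0.992974 − 1 → -0.70%.

-0.70%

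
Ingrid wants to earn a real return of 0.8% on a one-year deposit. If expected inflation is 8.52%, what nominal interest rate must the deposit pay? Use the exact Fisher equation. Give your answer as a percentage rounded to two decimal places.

9.39%

(1 + i) = (1 + r)(1 + π) = 1.00800 × 1.08520 = 1.0938816
i = 1.0938816 − 1, so the required nominal rate is 9.39%.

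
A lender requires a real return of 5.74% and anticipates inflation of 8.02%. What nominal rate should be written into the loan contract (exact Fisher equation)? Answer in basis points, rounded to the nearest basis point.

(1 + i) = (1 + r)(1 + π) = 1.05740 × 1.08020 = 1.14220348
i = 1.14220348 − 1, so the required nominal rate is 1422 basis points.

1422 basis points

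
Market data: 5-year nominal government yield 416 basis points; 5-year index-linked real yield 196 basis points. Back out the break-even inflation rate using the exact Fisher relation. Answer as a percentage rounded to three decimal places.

(1 + π) = (1 + i)/(1 + r) = 1.04160 / 1.01960 = 1.021577
Break-even inflation = 1.021577 − 1 → 2.158%.

2.158%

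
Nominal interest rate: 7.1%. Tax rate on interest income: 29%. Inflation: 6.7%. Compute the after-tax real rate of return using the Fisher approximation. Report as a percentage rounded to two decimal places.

After-tax nominal return = 7.1% × (1 − 0.29) = 5.0410%.
r ≈ 5.0410% − 6.7% → -1.66%.

-1.66%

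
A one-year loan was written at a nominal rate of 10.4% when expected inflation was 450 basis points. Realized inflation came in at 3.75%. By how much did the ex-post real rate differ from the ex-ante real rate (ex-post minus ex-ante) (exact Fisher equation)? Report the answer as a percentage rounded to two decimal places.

Ex-ante: (1 + 0.1040)/(1 + 0.0450) − 1 = 5.6459%
Ex-post: (1 + 0.1040)/(1 + 0.0375) − 1 = 6.4096%
Difference (ex-post − ex-ante) = 0.7637% → 0.76%.

0.76%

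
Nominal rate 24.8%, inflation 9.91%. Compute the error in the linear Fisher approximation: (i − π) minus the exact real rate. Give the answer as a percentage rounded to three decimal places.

Approximate: r ≈ 24.800% − 9.910% = 14.8900%
Exact: (1 + 0.2480)/(1 + 0.0991) − 1 = 13.5474%
Error = 14.8900% − 13.5474% = 1.3426% → 1.343%.

1.343%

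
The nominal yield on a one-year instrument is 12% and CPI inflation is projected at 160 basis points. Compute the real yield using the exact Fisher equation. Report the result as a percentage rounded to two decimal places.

10.24%

1 + r = 1.12000 / 1.01600 = 1.102362
r = 1.102362 − 1 = 10.2362%, i.e. 10.24%.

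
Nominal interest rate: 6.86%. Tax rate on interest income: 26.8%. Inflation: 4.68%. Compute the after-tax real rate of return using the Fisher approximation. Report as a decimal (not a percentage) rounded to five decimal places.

After-tax nominal return = 6.86% × (1 − 0.268) = 5.02152%.
r ≈ 5.02152% − 4.68% → 0.00342.

0.00342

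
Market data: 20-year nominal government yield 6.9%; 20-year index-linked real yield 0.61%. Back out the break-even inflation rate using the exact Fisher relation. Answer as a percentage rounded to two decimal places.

6.25%

(1 + π) = (1 + i)/(1 + r) = 1.06900 / 1.00610 = 1.062519
Break-even inflation = 1.062519 − 1 → 6.25%.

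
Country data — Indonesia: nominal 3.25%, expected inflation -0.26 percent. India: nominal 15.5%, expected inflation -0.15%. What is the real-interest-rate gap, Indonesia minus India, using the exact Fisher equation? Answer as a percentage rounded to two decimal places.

Indonesia: (1 + 0.0325)/(1 − 0.0026) − 1 = 3.5191%
India: (1 + 0.1550)/(1 − 0.0015) − 1 = 15.6735%
Differential = 3.5191% − 15.6735% = -12.1544% → -12.15%.

-12.15%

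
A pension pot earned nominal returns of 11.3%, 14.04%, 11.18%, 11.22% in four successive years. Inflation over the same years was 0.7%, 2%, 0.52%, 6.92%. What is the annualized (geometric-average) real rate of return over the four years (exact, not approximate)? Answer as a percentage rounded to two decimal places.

9.20%

Compound the nominal returns: 1.1130 × 1.1404 × 1.1118 × 1.1122 = 1.56950222.
Compound inflation: 1.0070 × 1.0200 × 1.0052 × 1.0692 = 1.10392882.
Deflate: 1.56950222 / 1.10392882 = 1.42174222.
Annualized real rate = 1.42174222^(1/4) − 1 = 9.1956% → 9.20%.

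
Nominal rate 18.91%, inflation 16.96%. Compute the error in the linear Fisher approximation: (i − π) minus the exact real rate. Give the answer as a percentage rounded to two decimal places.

Approximate: r ≈ 18.910% − 16.960% = 1.9500%
Exact: (1 + 0.1891)/(1 + 0.1696) − 1 = 1.6672%
Error = 1.9500% − 1.6672% = 0.2828% → 0.28%.

0.28%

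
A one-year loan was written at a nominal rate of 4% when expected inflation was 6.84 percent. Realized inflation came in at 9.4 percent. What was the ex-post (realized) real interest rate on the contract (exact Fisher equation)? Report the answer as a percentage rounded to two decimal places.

-4.94%

Ex-post: (1 + 0.0400)/(1 + 0.0940) − 1 = -4.9360%
So the realized real rate is -4.94%.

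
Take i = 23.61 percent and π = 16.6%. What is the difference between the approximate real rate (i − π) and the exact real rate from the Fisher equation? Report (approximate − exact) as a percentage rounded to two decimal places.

Approximate: r ≈ 23.610% − 16.600% = 7.0100%
Exact: (1 + 0.2361)/(1 + 0.1660) − 1 = 6.0120%
Error = 7.0100% − 6.0120% = 0.9980% → 1.00%.

1.00%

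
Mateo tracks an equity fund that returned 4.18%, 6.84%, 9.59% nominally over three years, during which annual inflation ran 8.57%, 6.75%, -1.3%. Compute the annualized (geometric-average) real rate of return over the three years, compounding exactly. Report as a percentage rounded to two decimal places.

Compound the nominal returns: 1.0418 × 1.0684 × 1.0959 = 1.21980149.
Compound inflation: 1.0857 × 1.0675 × 0.9870 = 1.14391795.
Deflate: 1.21980149 / 1.14391795 = 1.06633652.
Annualized real rate = 1.06633652^(1/3) − 1 = 2.1640% → 2.16%.

2.16%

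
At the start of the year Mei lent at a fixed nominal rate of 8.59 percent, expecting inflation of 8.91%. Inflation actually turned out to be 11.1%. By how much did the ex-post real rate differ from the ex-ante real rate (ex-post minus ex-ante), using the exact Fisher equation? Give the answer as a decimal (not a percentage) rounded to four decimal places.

-0.0197

Ex-ante: (1 + 0.0859)/(1 + 0.0891) − 1 = -0.2938%
Ex-post: (1 + 0.0859)/(1 + 0.1110) − 1 = -2.2592%
Difference (ex-post − ex-ante) = -1.9654% → -0.0197.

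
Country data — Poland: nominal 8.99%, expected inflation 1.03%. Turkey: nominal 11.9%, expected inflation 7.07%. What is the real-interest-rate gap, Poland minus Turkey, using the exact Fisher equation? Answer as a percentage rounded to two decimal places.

Poland: (1 + 0.0899)/(1 + 0.0103) − 1 = 7.8788%
Turkey: (1 + 0.1190)/(1 + 0.0707) − 1 = 4.5111%
Differential = 7.8788% − 4.5111% = 3.3678% → 3.37%.

3.37%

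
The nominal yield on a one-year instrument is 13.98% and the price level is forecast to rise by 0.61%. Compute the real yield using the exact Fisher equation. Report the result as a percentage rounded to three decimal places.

1 + r = 1.13980 / 1.00610 = 1.132889
r = 1.132889 − 1 = 13.2889%, i.e. 13.289%.

13.289%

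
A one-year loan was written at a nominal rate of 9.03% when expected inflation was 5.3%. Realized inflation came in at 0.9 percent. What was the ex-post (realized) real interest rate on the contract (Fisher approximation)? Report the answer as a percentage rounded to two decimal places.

8.13%

Ex-post: 9.03% − 0.9% = 8.130%
So the realized real rate is 8.13%.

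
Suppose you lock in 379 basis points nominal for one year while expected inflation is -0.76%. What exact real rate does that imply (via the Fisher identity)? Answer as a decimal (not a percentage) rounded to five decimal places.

0.04585

By the Fisher identity, 1 + r = (1 + i)/(1 + π).
1 + r = 1.03790 / 0.99240 = 1.045848
r = 1.045848 − 1 = 4.5848%, i.e. 0.04585.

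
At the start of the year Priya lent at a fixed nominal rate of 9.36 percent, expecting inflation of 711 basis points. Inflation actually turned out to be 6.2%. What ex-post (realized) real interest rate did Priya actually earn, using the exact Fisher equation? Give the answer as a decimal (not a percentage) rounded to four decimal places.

0.0298

Ex-post: (1 + 0.0936)/(1 + 0.0620) − 1 = 2.9755%
So the realized real rate is 0.0298.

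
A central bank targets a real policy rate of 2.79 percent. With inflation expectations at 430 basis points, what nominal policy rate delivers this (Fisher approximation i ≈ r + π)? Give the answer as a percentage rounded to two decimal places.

i ≈ r + π = 2.79% + 4.3% = 7.09%.

7.09%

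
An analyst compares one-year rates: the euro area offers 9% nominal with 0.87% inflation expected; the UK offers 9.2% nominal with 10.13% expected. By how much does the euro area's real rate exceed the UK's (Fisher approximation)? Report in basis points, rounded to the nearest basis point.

The euro area: 9% − 0.87% = 8.130%
The UK: 9.2% − 10.13% = -0.930%
Differential = 9.060% → 906 basis points.

906 basis points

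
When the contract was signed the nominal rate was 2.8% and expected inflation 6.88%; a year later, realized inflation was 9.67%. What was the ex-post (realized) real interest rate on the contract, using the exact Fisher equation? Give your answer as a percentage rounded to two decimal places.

Ex-post: (1 + 0.0280)/(1 + 0.0967) − 1 = -6.2642%
So the realized real rate is -6.26%.

-6.26%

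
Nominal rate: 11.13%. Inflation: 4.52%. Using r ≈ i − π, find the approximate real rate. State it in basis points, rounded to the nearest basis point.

r ≈ i − π = 11.13% − 4.52% = 661 basis points.

661 basis points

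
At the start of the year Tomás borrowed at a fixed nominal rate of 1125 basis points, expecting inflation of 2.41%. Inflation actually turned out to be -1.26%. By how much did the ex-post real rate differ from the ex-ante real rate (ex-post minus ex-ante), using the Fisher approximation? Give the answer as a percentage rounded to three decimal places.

Ex-ante: 11.25% − 2.41% = 8.840%
Ex-post: 11.25% − (-1.26%) = 12.510%
Difference (ex-post − ex-ante) = 3.6700% → 3.670%.

3.670%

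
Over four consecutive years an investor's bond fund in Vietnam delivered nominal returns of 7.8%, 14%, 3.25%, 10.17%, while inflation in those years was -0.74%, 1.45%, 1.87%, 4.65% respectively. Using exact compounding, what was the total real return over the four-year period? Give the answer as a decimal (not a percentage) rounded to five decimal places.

0.30216

Compound the nominal returns: 1.0780 × 1.1400 × 1.0325 × 1.1017 = 1.397903.
Compound inflation: 0.9926 × 1.0145 × 1.0187 × 1.0465 = 1.073524.
Deflate: 1.397903 / 1.073524 = 1.302162.
Total real return = 1.302162 − 1 → 0.30216.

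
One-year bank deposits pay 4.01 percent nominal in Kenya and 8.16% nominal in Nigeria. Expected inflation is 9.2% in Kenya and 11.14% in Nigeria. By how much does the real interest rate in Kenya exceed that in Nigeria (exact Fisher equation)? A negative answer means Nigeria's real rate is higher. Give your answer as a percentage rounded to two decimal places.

Kenya: (1 + 0.0401)/(1 + 0.0920) − 1 = -4.7527%
Nigeria: (1 + 0.0816)/(1 + 0.1114) − 1 = -2.6813%
Differential = -4.7527% − (-2.6813%) = -2.0714% → -2.07%.

-2.07%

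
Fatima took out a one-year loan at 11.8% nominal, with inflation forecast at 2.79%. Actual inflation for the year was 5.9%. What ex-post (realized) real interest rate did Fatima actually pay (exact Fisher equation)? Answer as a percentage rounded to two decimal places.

5.57%

Ex-post: (1 + 0.1180)/(1 + 0.0590) − 1 = 5.5713%
So the realized real rate is 5.57%.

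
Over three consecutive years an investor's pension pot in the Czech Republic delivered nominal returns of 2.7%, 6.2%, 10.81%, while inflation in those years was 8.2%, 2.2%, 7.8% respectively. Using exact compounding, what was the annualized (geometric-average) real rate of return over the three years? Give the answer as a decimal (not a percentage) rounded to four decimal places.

Compound the nominal returns: 1.0270 × 1.0620 × 1.1081 = 1.20857586.
Compound inflation: 1.0820 × 1.0220 × 1.0780 = 1.19205671.
Deflate: 1.20857586 / 1.19205671 = 1.01385769.
Annualized real rate = 1.01385769^(1/3) − 1 = 0.4598% → 0.0046.

0.0046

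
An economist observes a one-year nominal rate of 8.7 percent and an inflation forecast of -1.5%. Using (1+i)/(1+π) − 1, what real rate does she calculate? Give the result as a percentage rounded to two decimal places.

10.36%

By the Fisher equation, 1 + r = (1 + i)/(1 + π).
1 + r = 1.08700 / 0.98500 = 1.103553
r = 1.103553 − 1 = 10.3553%, i.e. 10.36%.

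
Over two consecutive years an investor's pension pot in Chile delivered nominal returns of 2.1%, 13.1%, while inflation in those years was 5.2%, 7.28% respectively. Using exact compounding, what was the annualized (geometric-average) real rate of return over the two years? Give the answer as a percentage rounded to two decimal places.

Nominal growth factor = 1.0210 × 1.1310 = 1.15475100
Price-level growth factor = 1.0520 × 1.0728 = 1.12858560
Real growth factor = 1.15475100 / 1.12858560 = 1.02318424
Annualized real rate = 1.02318424^(1/2) − 1 = 1.1526% → 1.15%.

1.15%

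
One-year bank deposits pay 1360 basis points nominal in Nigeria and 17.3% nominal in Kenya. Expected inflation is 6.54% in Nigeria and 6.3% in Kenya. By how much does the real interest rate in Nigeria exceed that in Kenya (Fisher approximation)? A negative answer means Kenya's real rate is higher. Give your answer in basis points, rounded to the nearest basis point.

-394 basis points

Nigeria: 13.6% − 6.54% = 7.060%
Kenya: 17.3% − 6.3% = 11.000%
Differential = -3.940% → -394 basis points.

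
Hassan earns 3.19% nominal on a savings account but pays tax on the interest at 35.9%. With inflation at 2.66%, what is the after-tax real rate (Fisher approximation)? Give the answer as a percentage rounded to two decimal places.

After-tax nominal return = 3.19% × (1 − 0.359) = 2.04479%.
r ≈ 2.04479% − 2.66% → -0.62%.

-0.62%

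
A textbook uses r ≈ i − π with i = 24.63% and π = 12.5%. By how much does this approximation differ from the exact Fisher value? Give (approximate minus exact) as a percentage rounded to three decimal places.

Approximate: r ≈ 24.630% − 12.500% = 12.1300%
Exact: (1 + 0.2463)/(1 + 0.1250) − 1 = 10.7822%
Error = 12.1300% − 10.7822% = 1.3478% → 1.348%.

1.348%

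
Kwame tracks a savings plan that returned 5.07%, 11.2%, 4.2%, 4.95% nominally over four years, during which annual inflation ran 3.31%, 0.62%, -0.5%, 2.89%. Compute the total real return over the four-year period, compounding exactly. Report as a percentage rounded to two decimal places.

Compound the nominal returns: 1.0507 × 1.1120 × 1.0420 × 1.0495 = 1.277714.
Compound inflation: 1.0331 × 1.0062 × 0.9950 × 1.0289 = 1.064199.
Deflate: 1.277714 / 1.064199 = 1.200634.
Total real return = 1.200634 − 1 → 20.06%.

20.06%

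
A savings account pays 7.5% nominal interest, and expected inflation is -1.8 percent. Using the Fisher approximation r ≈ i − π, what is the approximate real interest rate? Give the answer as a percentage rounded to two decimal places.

9.30%

r ≈ i − π = 7.5% − (-1.8%) = 9.30%.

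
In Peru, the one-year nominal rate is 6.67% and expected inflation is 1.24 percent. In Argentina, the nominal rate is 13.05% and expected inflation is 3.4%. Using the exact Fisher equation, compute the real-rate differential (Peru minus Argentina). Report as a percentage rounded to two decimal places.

-3.97%

Peru: (1 + 0.0667)/(1 + 0.0124) − 1 = 5.3635%
Argentina: (1 + 0.1305)/(1 + 0.0340) − 1 = 9.3327%
Differential = 5.3635% − 9.3327% = -3.9692% → -3.97%.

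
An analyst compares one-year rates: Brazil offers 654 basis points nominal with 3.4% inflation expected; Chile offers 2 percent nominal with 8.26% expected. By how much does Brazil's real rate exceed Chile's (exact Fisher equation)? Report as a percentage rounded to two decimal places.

Brazil: (1 + 0.0654)/(1 + 0.0340) − 1 = 3.0368%
Chile: (1 + 0.0200)/(1 + 0.0826) − 1 = -5.7824%
Differential = 3.0368% − (-5.7824%) = 8.8191% → 8.82%.

8.82%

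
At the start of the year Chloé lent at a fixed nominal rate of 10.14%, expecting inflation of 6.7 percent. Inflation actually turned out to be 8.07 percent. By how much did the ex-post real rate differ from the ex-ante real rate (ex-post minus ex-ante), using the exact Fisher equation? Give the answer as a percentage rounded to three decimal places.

-1.309%

Ex-ante: (1 + 0.1014)/(1 + 0.0670) − 1 = 3.2240%
Ex-post: (1 + 0.1014)/(1 + 0.0807) − 1 = 1.9154%
Difference (ex-post − ex-ante) = -1.3086% → -1.309%.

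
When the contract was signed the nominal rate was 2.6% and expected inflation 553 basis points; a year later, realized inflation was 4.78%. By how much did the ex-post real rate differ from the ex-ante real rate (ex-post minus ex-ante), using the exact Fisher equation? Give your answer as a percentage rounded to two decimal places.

0.70%

Ex-ante: (1 + 0.0260)/(1 + 0.0553) − 1 = -2.7765%
Ex-post: (1 + 0.0260)/(1 + 0.0478) − 1 = -2.0805%
Difference (ex-post − ex-ante) = 0.6959% → 0.70%.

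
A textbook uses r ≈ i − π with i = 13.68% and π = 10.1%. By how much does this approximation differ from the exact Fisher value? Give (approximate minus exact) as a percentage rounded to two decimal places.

Approximate: r ≈ 13.680% − 10.100% = 3.5800%
Exact: (1 + 0.1368)/(1 + 0.1010) − 1 = 3.2516%
Error = 3.5800% − 3.2516% = 0.3284% → 0.33%.

0.33%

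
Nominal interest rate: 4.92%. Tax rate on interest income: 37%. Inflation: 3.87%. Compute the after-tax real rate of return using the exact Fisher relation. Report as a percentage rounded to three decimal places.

After-tax nominal return = 4.92% × (1 − 0.37) = 3.0996%.
1 + r = 1.030996 / 1.03870 = 0.992583
After-tax real rate = 0.992583 − 1 → -0.742%.

-0.742%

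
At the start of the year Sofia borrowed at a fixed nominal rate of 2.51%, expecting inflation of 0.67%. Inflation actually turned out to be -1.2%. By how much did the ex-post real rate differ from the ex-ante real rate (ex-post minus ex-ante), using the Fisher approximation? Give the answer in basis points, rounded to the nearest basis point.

Ex-ante: 2.51% − 0.67% = 1.840%
Ex-post: 2.51% − (-1.2%) = 3.710%
Difference (ex-post − ex-ante) = 1.8700% → 187 basis points.

187 basis points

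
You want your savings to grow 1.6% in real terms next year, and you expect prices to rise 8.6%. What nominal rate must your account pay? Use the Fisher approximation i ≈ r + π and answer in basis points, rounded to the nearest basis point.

1020 basis points

i ≈ r + π = 1.6% + 8.6% = 1020 basis points.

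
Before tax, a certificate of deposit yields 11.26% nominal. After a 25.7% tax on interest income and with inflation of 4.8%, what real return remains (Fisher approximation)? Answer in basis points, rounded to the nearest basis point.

After-tax nominal return = 11.26% × (1 − 0.257) = 8.36618%.
r ≈ 8.36618% − 4.8% → 357 basis points.

357 basis points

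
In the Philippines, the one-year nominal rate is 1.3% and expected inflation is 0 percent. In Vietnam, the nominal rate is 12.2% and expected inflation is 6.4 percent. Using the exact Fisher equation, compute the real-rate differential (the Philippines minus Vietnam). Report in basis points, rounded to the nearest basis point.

-415 basis points

The Philippines: (1 + 0.0130)/(1 + 0.0000) − 1 = 1.3000%
Vietnam: (1 + 0.1220)/(1 + 0.0640) − 1 = 5.4511%
Differential = 1.3000% − 5.4511% = -4.1511% → -415 basis points.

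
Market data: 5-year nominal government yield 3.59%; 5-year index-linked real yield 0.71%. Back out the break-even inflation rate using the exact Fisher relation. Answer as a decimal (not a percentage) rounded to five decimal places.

(1 + π) = (1 + i)/(1 + r) = 1.03590 / 1.00710 = 1.028597
Break-even inflation = 1.028597 − 1 → 0.02860.

0.02860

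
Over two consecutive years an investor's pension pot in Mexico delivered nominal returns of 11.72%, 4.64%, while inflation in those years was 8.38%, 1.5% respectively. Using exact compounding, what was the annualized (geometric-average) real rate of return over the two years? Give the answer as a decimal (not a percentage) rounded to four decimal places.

Compound the nominal returns: 1.1172 × 1.0464 = 1.16903808.
Compound inflation: 1.0838 × 1.0150 = 1.10005700.
Deflate: 1.16903808 / 1.10005700 = 1.06270682.
Annualized real rate = 1.06270682^(1/2) − 1 = 3.0877% → 0.0309.

0.0309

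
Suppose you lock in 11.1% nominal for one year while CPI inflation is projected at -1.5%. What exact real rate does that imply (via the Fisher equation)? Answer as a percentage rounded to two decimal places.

1 + r = 1.11100 / 0.98500 = 1.127919
r = 1.127919 − 1 = 12.7919%, i.e. 12.79%.

12.79%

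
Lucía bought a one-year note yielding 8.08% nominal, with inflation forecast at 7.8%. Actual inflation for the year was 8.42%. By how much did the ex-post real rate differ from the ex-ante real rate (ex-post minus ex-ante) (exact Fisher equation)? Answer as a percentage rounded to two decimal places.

Ex-ante: (1 + 0.0808)/(1 + 0.0780) − 1 = 0.2597%
Ex-post: (1 + 0.0808)/(1 + 0.0842) − 1 = -0.3136%
Difference (ex-post − ex-ante) = -0.5733% → -0.57%.

-0.57%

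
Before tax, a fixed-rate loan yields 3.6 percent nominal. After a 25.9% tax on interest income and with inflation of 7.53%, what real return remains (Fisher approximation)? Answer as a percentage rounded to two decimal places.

-4.86%

After-tax nominal return = 3.6% × (1 − 0.259) = 2.6676%.
r ≈ 2.6676% − 7.53% → -4.86%.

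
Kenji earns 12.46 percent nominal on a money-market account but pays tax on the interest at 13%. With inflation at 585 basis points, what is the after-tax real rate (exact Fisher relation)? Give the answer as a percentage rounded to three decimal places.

4.714%

After-tax nominal return = 12.46% × (1 − 0.13) = 10.8402%.
1 + r = 1.108402 / 1.05850 = 1.047144
After-tax real rate = 1.047144 − 1 → 4.714%.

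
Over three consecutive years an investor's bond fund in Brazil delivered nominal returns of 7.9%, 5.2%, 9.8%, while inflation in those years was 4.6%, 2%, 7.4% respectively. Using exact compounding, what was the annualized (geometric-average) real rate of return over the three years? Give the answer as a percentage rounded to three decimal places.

2.841%

Compound the nominal returns: 1.0790 × 1.0520 × 1.0980 = 1.24634858.
Compound inflation: 1.0460 × 1.0200 × 1.0740 = 1.14587208.
Deflate: 1.24634858 / 1.14587208 = 1.08768562.
Annualized real rate = 1.08768562^(1/3) − 1 = 2.8414% → 2.841%.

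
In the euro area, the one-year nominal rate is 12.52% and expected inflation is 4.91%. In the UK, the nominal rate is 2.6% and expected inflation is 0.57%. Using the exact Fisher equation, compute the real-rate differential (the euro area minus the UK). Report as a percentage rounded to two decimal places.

5.24%

The euro area: (1 + 0.1252)/(1 + 0.0491) − 1 = 7.2538%
The UK: (1 + 0.0260)/(1 + 0.0057) − 1 = 2.0185%
Differential = 7.2538% − 2.0185% = 5.2353% → 5.24%.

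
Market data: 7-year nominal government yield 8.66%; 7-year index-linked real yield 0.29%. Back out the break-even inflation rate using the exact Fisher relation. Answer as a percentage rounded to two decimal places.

(1 + π) = (1 + i)/(1 + r) = 1.08660 / 1.00290 = 1.083458
Break-even inflation = 1.083458 − 1 → 8.35%.

8.35%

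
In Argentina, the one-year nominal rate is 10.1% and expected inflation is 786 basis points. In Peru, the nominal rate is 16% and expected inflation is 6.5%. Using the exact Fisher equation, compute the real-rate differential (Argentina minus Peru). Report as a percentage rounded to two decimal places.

-6.84%

Argentina: (1 + 0.1010)/(1 + 0.0786) − 1 = 2.0768%
Peru: (1 + 0.1600)/(1 + 0.0650) − 1 = 8.9202%
Differential = 2.0768% − 8.9202% = -6.8434% → -6.84%.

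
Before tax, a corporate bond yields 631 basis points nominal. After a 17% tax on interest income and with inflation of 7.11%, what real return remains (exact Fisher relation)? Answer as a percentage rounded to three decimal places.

After-tax nominal return = 6.31% × (1 − 0.17) = 5.2373%.
1 + r = 1.052373 / 1.07110 = 0.982516
After-tax real rate = 0.982516 − 1 → -1.748%.

-1.748%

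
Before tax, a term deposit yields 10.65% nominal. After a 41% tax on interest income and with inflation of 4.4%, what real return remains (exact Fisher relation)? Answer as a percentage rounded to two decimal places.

1.80%

After-tax nominal return = 10.65% × (1 − 0.41) = 6.2835%.
1 + r = 1.062835 / 1.04400 = 1.018041
After-tax real rate = 1.018041 − 1 → 1.80%.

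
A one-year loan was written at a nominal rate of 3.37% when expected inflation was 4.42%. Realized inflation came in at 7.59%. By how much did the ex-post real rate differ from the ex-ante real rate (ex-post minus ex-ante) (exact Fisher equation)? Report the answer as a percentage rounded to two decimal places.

-2.92%

Ex-ante: (1 + 0.0337)/(1 + 0.0442) − 1 = -1.0056%
Ex-post: (1 + 0.0337)/(1 + 0.0759) − 1 = -3.9223%
Difference (ex-post − ex-ante) = -2.9167% → -2.92%.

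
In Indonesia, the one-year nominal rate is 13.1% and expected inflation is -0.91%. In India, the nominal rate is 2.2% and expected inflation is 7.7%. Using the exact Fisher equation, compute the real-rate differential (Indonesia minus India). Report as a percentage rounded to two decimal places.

19.25%

Indonesia: (1 + 0.1310)/(1 − 0.0091) − 1 = 14.1387%
India: (1 + 0.0220)/(1 + 0.0770) − 1 = -5.1068%
Differential = 14.1387% − (-5.1068%) = 19.2454% → 19.25%.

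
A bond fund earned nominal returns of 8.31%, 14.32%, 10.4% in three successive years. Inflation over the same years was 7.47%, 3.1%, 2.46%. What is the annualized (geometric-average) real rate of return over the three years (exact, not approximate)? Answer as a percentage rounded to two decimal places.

6.39%

Compound the nominal returns: 1.0831 × 1.1432 × 1.1040 = 1.36697271.
Compound inflation: 1.0747 × 1.0310 × 1.0246 = 1.13527289.
Deflate: 1.36697271 / 1.13527289 = 1.20409175.
Annualized real rate = 1.20409175^(1/3) − 1 = 6.3865% → 6.39%.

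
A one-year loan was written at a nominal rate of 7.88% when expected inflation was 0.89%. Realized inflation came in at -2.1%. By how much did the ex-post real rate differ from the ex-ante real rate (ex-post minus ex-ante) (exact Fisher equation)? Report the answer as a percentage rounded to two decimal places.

3.27%

Ex-ante: (1 + 0.0788)/(1 + 0.0089) − 1 = 6.9283%
Ex-post: (1 + 0.0788)/(1 − 0.0210) − 1 = 10.1941%
Difference (ex-post − ex-ante) = 3.2657% → 3.27%.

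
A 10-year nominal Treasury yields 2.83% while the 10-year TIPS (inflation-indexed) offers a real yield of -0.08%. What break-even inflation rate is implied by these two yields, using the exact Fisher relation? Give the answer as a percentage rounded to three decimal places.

(1 + π) = (1 + i)/(1 + r) = 1.02830 / 0.99920 = 1.029123
Break-even inflation = 1.029123 − 1 → 2.912%.

2.912%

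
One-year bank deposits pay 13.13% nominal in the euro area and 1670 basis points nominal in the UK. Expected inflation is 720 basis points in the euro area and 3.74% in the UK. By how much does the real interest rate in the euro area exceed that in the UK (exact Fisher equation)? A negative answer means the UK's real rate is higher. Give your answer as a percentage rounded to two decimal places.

The euro area: (1 + 0.1313)/(1 + 0.0720) − 1 = 5.5317%
The UK: (1 + 0.1670)/(1 + 0.0374) − 1 = 12.4928%
Differential = 5.5317% − 12.4928% = -6.9611% → -6.96%.

-6.96%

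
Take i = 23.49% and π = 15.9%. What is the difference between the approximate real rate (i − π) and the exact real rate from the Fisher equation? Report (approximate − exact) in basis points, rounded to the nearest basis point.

104 basis points

Approximate: r ≈ 23.490% − 15.900% = 7.5900%
Exact: (1 + 0.2349)/(1 + 0.1590) − 1 = 6.5487%
Error = 7.5900% − 6.5487% = 1.0413% → 104 basis points.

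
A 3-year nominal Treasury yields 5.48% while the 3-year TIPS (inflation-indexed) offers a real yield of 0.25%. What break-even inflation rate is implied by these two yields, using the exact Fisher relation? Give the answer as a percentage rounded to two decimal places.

(1 + π) = (1 + i)/(1 + r) = 1.05480 / 1.00250 = 1.052170
Break-even inflation = 1.052170 − 1 → 5.22%.

5.22%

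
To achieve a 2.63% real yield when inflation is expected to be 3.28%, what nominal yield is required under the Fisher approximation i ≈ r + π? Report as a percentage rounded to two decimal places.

i ≈ r + π = 2.63% + 3.28% = 5.91%.

5.91%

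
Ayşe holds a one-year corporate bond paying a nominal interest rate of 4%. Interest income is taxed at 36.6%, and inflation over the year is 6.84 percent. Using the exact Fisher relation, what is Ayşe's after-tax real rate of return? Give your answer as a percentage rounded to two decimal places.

After-tax nominal return = 4% × (1 − 0.366) = 2.5360%.
1 + r = 1.02536 / 1.06840 = 0.959715
After-tax real rate = 0.959715 − 1 → -4.03%.

-4.03%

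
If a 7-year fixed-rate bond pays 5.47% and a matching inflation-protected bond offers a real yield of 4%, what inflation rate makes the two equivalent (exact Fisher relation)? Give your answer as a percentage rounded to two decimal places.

1.41%

(1 + π) = (1 + i)/(1 + r) = 1.05470 / 1.04000 = 1.014135
Break-even inflation = 1.014135 − 1 → 1.41%.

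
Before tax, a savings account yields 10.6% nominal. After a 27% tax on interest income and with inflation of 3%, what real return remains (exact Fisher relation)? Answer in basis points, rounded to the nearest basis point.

After-tax nominal return = 10.6% × (1 − 0.27) = 7.7380%.
1 + r = 1.07738 / 1.03000 = 1.046000
After-tax real rate = 1.046000 − 1 → 460 basis points.

460 basis points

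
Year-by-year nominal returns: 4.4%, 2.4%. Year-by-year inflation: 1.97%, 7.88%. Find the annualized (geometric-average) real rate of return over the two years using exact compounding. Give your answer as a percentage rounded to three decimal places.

-1.419%

Nominal growth factor = 1.0440 × 1.0240 = 1.06905600
Price-level growth factor = 1.0197 × 1.0788 = 1.10005236
Real growth factor = 1.06905600 / 1.10005236 = 0.97182283
Annualized real rate = 0.97182283^(1/2) − 1 = -1.4189% → -1.419%.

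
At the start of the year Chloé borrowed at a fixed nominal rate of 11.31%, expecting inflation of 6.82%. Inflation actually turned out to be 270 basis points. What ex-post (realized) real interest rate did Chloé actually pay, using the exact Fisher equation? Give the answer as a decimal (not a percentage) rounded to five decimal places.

0.08384

Ex-post: (1 + 0.1131)/(1 + 0.0270) − 1 = 8.3836%
So the realized real rate is 0.08384.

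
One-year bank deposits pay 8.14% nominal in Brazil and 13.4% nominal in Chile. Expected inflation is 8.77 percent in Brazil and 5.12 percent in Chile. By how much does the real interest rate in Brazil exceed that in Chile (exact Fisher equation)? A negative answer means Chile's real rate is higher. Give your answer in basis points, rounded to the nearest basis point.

-846 basis points

Brazil: (1 + 0.0814)/(1 + 0.0877) − 1 = -0.5792%
Chile: (1 + 0.1340)/(1 + 0.0512) − 1 = 7.8767%
Differential = -0.5792% − 7.8767% = -8.4559% → -846 basis points.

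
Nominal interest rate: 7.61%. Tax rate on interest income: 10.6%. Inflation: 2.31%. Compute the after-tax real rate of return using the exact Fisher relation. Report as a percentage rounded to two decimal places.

After-tax nominal return = 7.61% × (1 − 0.106) = 6.80334%.
1 + r = 1.0680334 / 1.02310 = 1.043919
After-tax real rate = 1.043919 − 1 → 4.39%.

4.39%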